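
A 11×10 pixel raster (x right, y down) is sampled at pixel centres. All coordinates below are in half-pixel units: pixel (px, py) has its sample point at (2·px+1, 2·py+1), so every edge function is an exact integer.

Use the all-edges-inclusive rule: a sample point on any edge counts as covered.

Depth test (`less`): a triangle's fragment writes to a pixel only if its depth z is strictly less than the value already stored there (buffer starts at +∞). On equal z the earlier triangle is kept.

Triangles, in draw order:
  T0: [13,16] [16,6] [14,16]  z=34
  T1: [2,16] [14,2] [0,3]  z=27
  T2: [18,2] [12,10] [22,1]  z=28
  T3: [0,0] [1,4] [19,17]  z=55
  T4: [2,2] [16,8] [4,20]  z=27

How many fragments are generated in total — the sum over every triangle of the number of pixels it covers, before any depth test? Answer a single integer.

T0:
  2·area = 10
  edge (13, 16)→(16, 6): d=(3,-10) inclusive
  edge (16, 6)→(14, 16): d=(-2,10) inclusive
  edge (14, 16)→(13, 16): d=(-1,0) inclusive
    (8,0)@(17, 1): e=[-5,0,15] → ·  [on edge]
    (7,5)@(15, 11): e=[5,0,5] → █  [on edge]
    (8,5)@(17, 11): e=[25,-20,5] → ·
    (7,6)@(15, 13): e=[11,-4,3] → ·
  covered (1 px):
    · · · · · · · · · · ·
    · · · · · · · · · · ·
    · · · · · · · · · · ·
    · · · · · · · · · · ·
    · · · · · · · · · · ·
    · · · · · · · █ · · ·
    · · · · · · · · · · ·
    · · · · · · · · · · ·
    · · · · · · · · · · ·
    · · · · · · · · · · ·
T1:
  2·area = 184  (B↔C swapped to make it positive)
  edge (2, 16)→(0, 3): d=(-2,-13) inclusive
  edge (0, 3)→(14, 2): d=(14,-1) inclusive
  edge (14, 2)→(2, 16): d=(-12,14) inclusive
    (0,1)@(1, 3): e=[13,1,170] → █
    (1,1)@(3, 3): e=[39,3,142] → █
    (2,1)@(5, 3): e=[65,5,114] → █
    (3,1)@(7, 3): e=[91,7,86] → █
    (4,1)@(9, 3): e=[117,9,58] → █
    (5,1)@(11, 3): e=[143,11,30] → █
    (6,1)@(13, 3): e=[169,13,2] → █
    (7,1)@(15, 3): e=[195,15,-26] → ·
    (0,2)@(1, 5): e=[9,29,146] → █
    (6,2)@(13, 5): e=[165,41,-22] → ·
    (0,3)@(1, 7): e=[5,57,122] → █
    (5,3)@(11, 7): e=[135,67,-18] → ·
  covered (25 px):
    · · · · · · · · · · ·
    █ █ █ █ █ █ █ · · · ·
    █ █ █ █ █ █ · · · · ·
    █ █ █ █ █ · · · · · ·
    █ █ █ █ · · · · · · ·
    · █ █ · · · · · · · ·
    · █ · · · · · · · · ·
    · · · · · · · · · · ·
    · · · · · · · · · · ·
    · · · · · · · · · · ·
T2:
  2·area = 26  (B↔C swapped to make it positive)
  edge (18, 2)→(22, 1): d=(4,-1) inclusive
  edge (22, 1)→(12, 10): d=(-10,9) inclusive
  edge (12, 10)→(18, 2): d=(6,-8) inclusive
    (9,1)@(19, 3): e=[5,7,14] → █
    (10,1)@(21, 3): e=[7,-11,30] → ·
    (8,2)@(17, 5): e=[11,5,10] → █
    (9,2)@(19, 5): e=[13,-13,26] → ·
    (7,3)@(15, 7): e=[17,3,6] → █
    (8,3)@(17, 7): e=[19,-15,22] → ·
    (6,4)@(13, 9): e=[23,1,2] → █
    (7,4)@(15, 9): e=[25,-17,18] → ·
    (6,5)@(13, 11): e=[31,-19,14] → ·
  covered (4 px):
    · · · · · · · · · · ·
    · · · · · · · · · █ ·
    · · · · · · · · █ · ·
    · · · · · · · █ · · ·
    · · · · · · █ · · · ·
    · · · · · · · · · · ·
    · · · · · · · · · · ·
    · · · · · · · · · · ·
    · · · · · · · · · · ·
    · · · · · · · · · · ·
T3:
  2·area = 59  (B↔C swapped to make it positive)
  edge (0, 0)→(19, 17): d=(19,17) inclusive
  edge (19, 17)→(1, 4): d=(-18,-13) inclusive
  edge (1, 4)→(0, 0): d=(-1,-4) inclusive
    (0,0)@(1, 1): e=[2,54,3] → █
    (1,0)@(3, 1): e=[-32,80,11] → ·
    (0,1)@(1, 3): e=[40,18,1] → █
    (1,1)@(3, 3): e=[6,44,9] → █
    (2,1)@(5, 3): e=[-28,70,17] → ·
    (0,2)@(1, 5): e=[78,-18,-1] → ·
    (1,2)@(3, 5): e=[44,8,7] → █
    (2,2)@(5, 5): e=[10,34,15] → █
    (3,2)@(7, 5): e=[-24,60,23] → ·
    (1,3)@(3, 7): e=[82,-28,5] → ·
    (2,3)@(5, 7): e=[48,-2,13] → ·
    (3,3)@(7, 7): e=[14,24,21] → █
    (9,8)@(19, 17): e=[0,0,59] → █  [on edge]
  covered (9 px):
    █ · · · · · · · · · ·
    █ █ · · · · · · · · ·
    · █ █ · · · · · · · ·
    · · · █ · · · · · · ·
    · · · · █ · · · · · ·
    · · · · · █ · · · · ·
    · · · · · · · · · · ·
    · · · · · · · · · · ·
    · · · · · · · · · █ ·
    · · · · · · · · · · ·
T4:
  2·area = 240
  edge (2, 2)→(16, 8): d=(14,6) inclusive
  edge (16, 8)→(4, 20): d=(-12,12) inclusive
  edge (4, 20)→(2, 2): d=(-2,-18) inclusive
    (1,1)@(3, 3): e=[8,216,16] → █
    (2,1)@(5, 3): e=[-4,192,52] → ·
    (10,1)@(21, 3): e=[-100,0,340] → ·  [on edge]
    (1,2)@(3, 5): e=[36,192,12] → █
    (2,2)@(5, 5): e=[24,168,48] → █
    (3,2)@(7, 5): e=[12,144,84] → █
    (4,2)@(9, 5): e=[0,120,120] → █  [on edge]
    (5,2)@(11, 5): e=[-12,96,156] → ·
    (9,2)@(19, 5): e=[-60,0,300] → ·  [on edge]
    (1,3)@(3, 7): e=[64,168,8] → █
    (5,3)@(11, 7): e=[16,72,152] → █
    (6,3)@(13, 7): e=[4,48,188] → █
    (8,3)@(17, 7): e=[-20,0,260] → ·  [on edge]
    (7,4)@(15, 9): e=[20,0,220] → █  [on edge]
    (1,5)@(3, 11): e=[120,120,0] → █  [on edge]
    (6,5)@(13, 11): e=[60,0,180] → █  [on edge]
    (5,6)@(11, 13): e=[100,0,140] → █  [on edge]
    (4,7)@(9, 15): e=[140,0,100] → █  [on edge]
    (3,8)@(7, 17): e=[180,0,60] → █  [on edge]
    (2,9)@(5, 19): e=[220,0,20] → █  [on edge]
  covered (34 px):
    · · · · · · · · · · ·
    · █ · · · · · · · · ·
    · █ █ █ █ · · · · · ·
    · █ █ █ █ █ █ · · · ·
    · █ █ █ █ █ █ █ · · ·
    · █ █ █ █ █ █ · · · ·
    · · █ █ █ █ · · · · ·
    · · █ █ █ · · · · · ·
    · · █ █ · · · · · · ·
    · · █ · · · · · · · ·

Answer: 73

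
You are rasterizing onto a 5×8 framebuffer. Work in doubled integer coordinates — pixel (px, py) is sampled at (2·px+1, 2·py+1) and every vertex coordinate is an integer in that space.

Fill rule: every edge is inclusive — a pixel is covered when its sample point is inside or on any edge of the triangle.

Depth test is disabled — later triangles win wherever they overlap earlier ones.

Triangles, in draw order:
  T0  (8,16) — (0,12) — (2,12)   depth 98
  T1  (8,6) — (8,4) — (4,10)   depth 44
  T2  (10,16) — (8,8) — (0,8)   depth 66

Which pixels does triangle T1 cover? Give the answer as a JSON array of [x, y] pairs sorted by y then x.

T0:
  2·area = 8
  edge (8, 16)→(0, 12): d=(-8,-4) inclusive
  edge (0, 12)→(2, 12): d=(2,0) inclusive
  edge (2, 12)→(8, 16): d=(6,4) inclusive
    (1,6)@(3, 13): e=[4,2,2] → #
    (2,6)@(5, 13): e=[12,2,-6] → ·
    (1,7)@(3, 15): e=[-12,6,14] → ·
  covered (1 px):
    · · · · ·
    · · · · ·
    · · · · ·
    · · · · ·
    · · · · ·
    · · · · ·
    · # · · ·
    · · · · ·
T1:
  2·area = 8  (B↔C swapped to make it positive)
  edge (8, 6)→(4, 10): d=(-4,4) inclusive
  edge (4, 10)→(8, 4): d=(4,-6) inclusive
  edge (8, 4)→(8, 6): d=(0,2) inclusive
    (4,2)@(9, 5): e=[0,10,-2] → ·  [on edge]
    (3,3)@(7, 7): e=[0,6,2] → #  [on edge]
    (4,3)@(9, 7): e=[-8,18,-2] → ·
    (2,4)@(5, 9): e=[0,2,6] → #  [on edge]
    (3,4)@(7, 9): e=[-8,14,2] → ·
    (1,5)@(3, 11): e=[0,-2,10] → ·  [on edge]
    (2,5)@(5, 11): e=[-8,10,6] → ·
    (0,6)@(1, 13): e=[0,-6,14] → ·  [on edge]
  covered (2 px):
    · · · · ·
    · · · · ·
    · · · · ·
    · · · # ·
    · · # · ·
    · · · · ·
    · · · · ·
    · · · · ·
T2:
  2·area = 64  (B↔C swapped to make it positive)
  edge (10, 16)→(0, 8): d=(-10,-8) inclusive
  edge (0, 8)→(8, 8): d=(8,0) inclusive
  edge (8, 8)→(10, 16): d=(2,8) inclusive
    (1,4)@(3, 9): e=[14,8,42] → #
    (2,4)@(5, 9): e=[30,8,26] → #
    (3,4)@(7, 9): e=[46,8,10] → #
    (4,4)@(9, 9): e=[62,8,-6] → ·
    (1,5)@(3, 11): e=[-6,24,46] → ·
    (2,5)@(5, 11): e=[10,24,30] → #
    (4,5)@(9, 11): e=[42,24,-2] → ·
    (2,6)@(5, 13): e=[-10,40,34] → ·
    (3,6)@(7, 13): e=[6,40,18] → #
    (4,6)@(9, 13): e=[22,40,2] → #
    (3,7)@(7, 15): e=[-14,56,22] → ·
    (4,7)@(9, 15): e=[2,56,6] → #
  covered (8 px):
    · · · · ·
    · · · · ·
    · · · · ·
    · · · · ·
    · # # # ·
    · · # # ·
    · · · # #
    · · · · #

Answer: [[3,3],[2,4]]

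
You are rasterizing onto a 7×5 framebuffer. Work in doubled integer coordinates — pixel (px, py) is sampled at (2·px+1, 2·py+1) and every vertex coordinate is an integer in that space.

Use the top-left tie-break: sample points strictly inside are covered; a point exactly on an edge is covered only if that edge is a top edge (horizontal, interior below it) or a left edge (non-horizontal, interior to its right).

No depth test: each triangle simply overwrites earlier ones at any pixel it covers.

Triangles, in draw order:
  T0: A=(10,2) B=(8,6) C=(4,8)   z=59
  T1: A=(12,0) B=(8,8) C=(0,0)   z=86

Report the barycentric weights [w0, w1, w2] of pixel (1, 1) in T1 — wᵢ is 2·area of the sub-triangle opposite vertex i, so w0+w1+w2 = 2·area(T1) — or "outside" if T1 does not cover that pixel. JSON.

T0:
  2·area = 12
  edge (10, 2)→(8, 6): d=(-2,4) right/bottom  bias=-1
  edge (8, 6)→(4, 8): d=(-4,2) right/bottom  bias=-1
  edge (4, 8)→(10, 2): d=(6,-6) top-left  bias=+0
    (5,0)@(11, 1): e=[-2,14,0] → ·  [on edge]
    (4,1)@(9, 3): e=[2,10,0] → █  [on edge]
    (5,1)@(11, 3): e=[-6,6,12] → ·
    (3,2)@(7, 5): e=[6,6,0] → █  [on edge]
    (4,2)@(9, 5): e=[-2,2,12] → ·
    (2,3)@(5, 7): e=[10,2,0] → █  [on edge]
    (3,3)@(7, 7): e=[2,-2,12] → ·
    (1,4)@(3, 9): e=[14,-2,0] → ·  [on edge]
    (2,4)@(5, 9): e=[6,-6,12] → ·
  covered (3 px):
    · · · · · · ·
    · · · · █ · ·
    · · · █ · · ·
    · · █ · · · ·
    · · · · · · ·
T1:
  2·area = 96
  edge (12, 0)→(8, 8): d=(-4,8) right/bottom  bias=-1
  edge (8, 8)→(0, 0): d=(-8,-8) top-left  bias=+0
  edge (0, 0)→(12, 0): d=(12,0) top-left  bias=+0
    (0,0)@(1, 1): e=[84,0,12] → █  [on edge]
    (1,0)@(3, 1): e=[68,16,12] → █
    (2,0)@(5, 1): e=[52,32,12] → █
    (3,0)@(7, 1): e=[36,48,12] → █
    (4,0)@(9, 1): e=[20,64,12] → █
    (5,0)@(11, 1): e=[4,80,12] → █
    (6,0)@(13, 1): e=[-12,96,12] → ·
    (0,1)@(1, 3): e=[76,-16,36] → ·
    (1,1)@(3, 3): e=[60,0,36] → █  [on edge]
    (5,1)@(11, 3): e=[-4,64,36] → ·
    (1,2)@(3, 5): e=[52,-16,60] → ·
    (2,2)@(5, 5): e=[36,0,60] → █  [on edge]
    (3,3)@(7, 7): e=[12,0,84] → █  [on edge]
    (4,4)@(9, 9): e=[-12,0,108] → ·  [on edge]
  covered (14 px):
    █ █ █ █ █ █ ·
    · █ █ █ █ · ·
    · · █ █ █ · ·
    · · · █ · · ·
    · · · · · · ·

Answer: [0,36,60]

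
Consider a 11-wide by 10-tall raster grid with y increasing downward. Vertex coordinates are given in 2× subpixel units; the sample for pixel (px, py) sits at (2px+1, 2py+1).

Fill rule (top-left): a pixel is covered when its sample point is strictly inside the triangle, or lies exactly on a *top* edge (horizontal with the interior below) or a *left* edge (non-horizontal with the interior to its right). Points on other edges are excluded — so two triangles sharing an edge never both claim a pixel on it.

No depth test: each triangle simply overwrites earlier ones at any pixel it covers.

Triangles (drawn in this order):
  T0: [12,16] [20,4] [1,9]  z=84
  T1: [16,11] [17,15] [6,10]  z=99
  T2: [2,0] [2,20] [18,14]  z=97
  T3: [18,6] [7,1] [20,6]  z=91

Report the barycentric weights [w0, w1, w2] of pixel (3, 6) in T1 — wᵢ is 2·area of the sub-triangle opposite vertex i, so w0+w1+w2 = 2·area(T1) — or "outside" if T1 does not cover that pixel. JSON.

T0:
  2·area = 188  (B↔C swapped to make it positive)
  edge (12, 16)→(1, 9): d=(-11,-7) top-left  bias=+0
  edge (1, 9)→(20, 4): d=(19,-5) top-left  bias=+0
  edge (20, 4)→(12, 16): d=(-8,12) right/bottom  bias=-1
    (8,2)@(17, 5): e=[156,4,28] → █
    (9,2)@(19, 5): e=[170,14,4] → █
    (10,2)@(21, 5): e=[184,24,-20] → ·
    (4,3)@(9, 7): e=[78,2,108] → █
    (5,3)@(11, 7): e=[92,12,84] → █
    (6,3)@(13, 7): e=[106,22,60] → █
    (7,3)@(15, 7): e=[120,32,36] → █
    (9,3)@(19, 7): e=[148,52,-12] → ·
    (0,4)@(1, 9): e=[0,0,188] → █  [on edge]
    (1,4)@(3, 9): e=[14,10,164] → █
    (2,4)@(5, 9): e=[28,20,140] → █
    (3,4)@(7, 9): e=[42,30,116] → █
  covered (25 px):
    · · · · · · · · · · ·
    · · · · · · · · · · ·
    · · · · · · · · █ █ ·
    · · · · █ █ █ █ █ · ·
    █ █ █ █ █ █ █ █ · · ·
    · · █ █ █ █ █ █ · · ·
    · · · · █ █ █ · · · ·
    · · · · · █ · · · · ·
    · · · · · · · · · · ·
    · · · · · · · · · · ·
T1:
  2·area = 39
  edge (16, 11)→(17, 15): d=(1,4) right/bottom  bias=-1
  edge (17, 15)→(6, 10): d=(-11,-5) top-left  bias=+0
  edge (6, 10)→(16, 11): d=(10,1) right/bottom  bias=-1
    (7,3)@(15, 7): e=[0,78,-39] → ·  [on edge]
    (4,5)@(9, 11): e=[28,4,7] → █
    (5,5)@(11, 11): e=[20,14,5] → █
    (6,5)@(13, 11): e=[12,24,3] → █
    (7,5)@(15, 11): e=[4,34,1] → █
    (8,5)@(17, 11): e=[-4,44,-1] → ·
    (4,6)@(9, 13): e=[30,-18,27] → ·
    (5,6)@(11, 13): e=[22,-8,25] → ·
    (6,6)@(13, 13): e=[14,2,23] → █
    (8,6)@(17, 13): e=[-2,22,19] → ·
    (6,7)@(13, 15): e=[16,-20,43] → ·
    (7,7)@(15, 15): e=[8,-10,41] → ·
    (8,7)@(17, 15): e=[0,0,39] → ·  [on edge]
  covered (6 px):
    · · · · · · · · · · ·
    · · · · · · · · · · ·
    · · · · · · · · · · ·
    · · · · · · · · · · ·
    · · · · · · · · · · ·
    · · · · █ █ █ █ · · ·
    · · · · · · █ █ · · ·
    · · · · · · · · · · ·
    · · · · · · · · · · ·
    · · · · · · · · · · ·
T2:
  2·area = 320  (B↔C swapped to make it positive)
  edge (2, 0)→(18, 14): d=(16,14) right/bottom  bias=-1
  edge (18, 14)→(2, 20): d=(-16,6) right/bottom  bias=-1
  edge (2, 20)→(2, 0): d=(0,-20) top-left  bias=+0
    (1,0)@(3, 1): e=[2,298,20] → █
    (2,0)@(5, 1): e=[-26,286,60] → ·
    (1,1)@(3, 3): e=[34,266,20] → █
    (2,1)@(5, 3): e=[6,254,60] → █
    (3,1)@(7, 3): e=[-22,242,100] → ·
    (1,2)@(3, 5): e=[66,234,20] → █
    (3,2)@(7, 5): e=[10,210,100] → █
    (4,2)@(9, 5): e=[-18,198,140] → ·
    (1,3)@(3, 7): e=[98,202,20] → █
    (4,3)@(9, 7): e=[14,166,140] → █
    (5,3)@(11, 7): e=[-14,154,180] → ·
    (1,4)@(3, 9): e=[130,170,20] → █
  covered (40 px):
    · █ · · · · · · · · ·
    · █ █ · · · · · · · ·
    · █ █ █ · · · · · · ·
    · █ █ █ █ · · · · · ·
    · █ █ █ █ █ · · · · ·
    · █ █ █ █ █ █ · · · ·
    · █ █ █ █ █ █ █ · · ·
    · █ █ █ █ █ █ █ · · ·
    · █ █ █ █ · · · · · ·
    · █ · · · · · · · · ·
T3:
  2·area = 10
  edge (18, 6)→(7, 1): d=(-11,-5) top-left  bias=+0
  edge (7, 1)→(20, 6): d=(13,5) right/bottom  bias=-1
  edge (20, 6)→(18, 6): d=(-2,0) right/bottom  bias=-1
    (3,0)@(7, 1): e=[0,0,10] → ·  [on edge]
    (8,2)@(17, 5): e=[6,2,2] → █
    (9,2)@(19, 5): e=[16,-8,2] → ·
    (8,3)@(17, 7): e=[-16,28,-2] → ·
  covered (1 px):
    · · · · · · · · · · ·
    · · · · · · · · · · ·
    · · · · · · · · █ · ·
    · · · · · · · · · · ·
    · · · · · · · · · · ·
    · · · · · · · · · · ·
    · · · · · · · · · · ·
    · · · · · · · · · · ·
    · · · · · · · · · · ·
    · · · · · · · · · · ·

Result: "outside"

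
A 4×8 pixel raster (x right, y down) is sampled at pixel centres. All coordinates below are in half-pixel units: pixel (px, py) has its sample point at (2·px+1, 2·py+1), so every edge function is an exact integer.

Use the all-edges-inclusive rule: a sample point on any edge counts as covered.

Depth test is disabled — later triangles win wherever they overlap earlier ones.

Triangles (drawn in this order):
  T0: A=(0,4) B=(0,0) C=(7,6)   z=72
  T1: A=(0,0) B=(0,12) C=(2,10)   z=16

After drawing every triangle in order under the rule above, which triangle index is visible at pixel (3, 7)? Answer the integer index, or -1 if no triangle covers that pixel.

T0:
  2·area = 28
  edge (0, 4)→(0, 0): d=(0,-4) inclusive
  edge (0, 0)→(7, 6): d=(7,6) inclusive
  edge (7, 6)→(0, 4): d=(-7,-2) inclusive
    (0,0)@(1, 1): e=[4,1,23] → #
    (1,0)@(3, 1): e=[12,-11,27] → ·
    (0,1)@(1, 3): e=[4,15,9] → #
    (1,1)@(3, 3): e=[12,3,13] → #
    (2,1)@(5, 3): e=[20,-9,17] → ·
    (0,2)@(1, 5): e=[4,29,-5] → ·
    (1,2)@(3, 5): e=[12,17,-1] → ·
    (2,2)@(5, 5): e=[20,5,3] → #
    (3,2)@(7, 5): e=[28,-7,7] → ·
    (2,3)@(5, 7): e=[20,19,-11] → ·
  covered (4 px):
    # · · ·
    # # · ·
    · · # ·
    · · · ·
    · · · ·
    · · · ·
    · · · ·
    · · · ·
T1:
  2·area = 24  (B↔C swapped to make it positive)
  edge (0, 0)→(2, 10): d=(2,10) inclusive
  edge (2, 10)→(0, 12): d=(-2,2) inclusive
  edge (0, 12)→(0, 0): d=(0,-12) inclusive
    (0,2)@(1, 5): e=[0,12,12] → #  [on edge]
    (1,2)@(3, 5): e=[-20,8,36] → ·
    (3,2)@(7, 5): e=[-60,0,84] → ·  [on edge]
    (0,3)@(1, 7): e=[4,8,12] → #
    (1,3)@(3, 7): e=[-16,4,36] → ·
    (2,3)@(5, 7): e=[-36,0,60] → ·  [on edge]
    (0,4)@(1, 9): e=[8,4,12] → #
    (1,4)@(3, 9): e=[-12,0,36] → ·  [on edge]
    (0,5)@(1, 11): e=[12,0,12] → #  [on edge]
    (1,5)@(3, 11): e=[-8,-4,36] → ·
    (0,6)@(1, 13): e=[16,-4,12] → ·
    (1,7)@(3, 15): e=[0,-12,36] → ·  [on edge]
  covered (4 px):
    · · · ·
    · · · ·
    # · · ·
    # · · ·
    # · · ·
    # · · ·
    · · · ·
    · · · ·

Z-buffer (winner per pixel, '.' = empty):
  0 . . .
  0 0 . .
  1 . 0 .
  1 . . .
  1 . . .
  1 . . .
  . . . .
  . . . .

Result: -1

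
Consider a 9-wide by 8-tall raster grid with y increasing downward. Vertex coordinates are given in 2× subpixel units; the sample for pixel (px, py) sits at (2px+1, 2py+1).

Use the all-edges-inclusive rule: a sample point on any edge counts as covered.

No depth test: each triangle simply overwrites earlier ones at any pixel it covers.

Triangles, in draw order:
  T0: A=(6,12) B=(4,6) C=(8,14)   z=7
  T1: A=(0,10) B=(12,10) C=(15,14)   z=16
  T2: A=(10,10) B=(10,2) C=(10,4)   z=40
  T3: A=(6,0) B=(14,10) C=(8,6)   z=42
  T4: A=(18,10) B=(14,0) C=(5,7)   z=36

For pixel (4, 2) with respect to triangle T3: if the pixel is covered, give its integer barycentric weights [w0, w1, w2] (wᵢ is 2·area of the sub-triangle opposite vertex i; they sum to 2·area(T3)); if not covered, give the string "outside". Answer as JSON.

T0:
  2·area = 8
  edge (6, 12)→(4, 6): d=(-2,-6) inclusive
  edge (4, 6)→(8, 14): d=(4,8) inclusive
  edge (8, 14)→(6, 12): d=(-2,-2) inclusive
    (1,1)@(3, 3): e=[0,-4,12] → .  [on edge]
    (0,3)@(1, 7): e=[-20,28,0] → .  [on edge]
    (1,4)@(3, 9): e=[-12,20,0] → .  [on edge]
    (2,4)@(5, 9): e=[0,4,4] → X  [on edge]
    (3,4)@(7, 9): e=[12,-12,8] → .
    (2,5)@(5, 11): e=[-4,12,0] → .  [on edge]
    (3,6)@(7, 13): e=[4,4,0] → X  [on edge]
    (4,6)@(9, 13): e=[16,-12,4] → .
    (3,7)@(7, 15): e=[0,12,-4] → .  [on edge]
    (4,7)@(9, 15): e=[12,-4,0] → .  [on edge]
  covered (2 px):
    . . . . . . . . .
    . . . . . . . . .
    . . . . . . . . .
    . . . . . . . . .
    . . X . . . . . .
    . . . . . . . . .
    . . . X . . . . .
    . . . . . . . . .
T1:
  2·area = 48
  edge (0, 10)→(12, 10): d=(12,0) inclusive
  edge (12, 10)→(15, 14): d=(3,4) inclusive
  edge (15, 14)→(0, 10): d=(-15,-4) inclusive
    (2,5)@(5, 11): e=[12,31,5] → X
    (3,5)@(7, 11): e=[12,23,13] → X
    (4,5)@(9, 11): e=[12,15,21] → X
    (5,5)@(11, 11): e=[12,7,29] → X
    (6,5)@(13, 11): e=[12,-1,37] → .
    (2,6)@(5, 13): e=[36,37,-25] → .
    (3,6)@(7, 13): e=[36,29,-17] → .
    (4,6)@(9, 13): e=[36,21,-9] → .
    (5,6)@(11, 13): e=[36,13,-1] → .
    (6,6)@(13, 13): e=[36,5,7] → X
    (7,6)@(15, 13): e=[36,-3,15] → .
    (6,7)@(13, 15): e=[60,11,-23] → .
  covered (5 px):
    . . . . . . . . .
    . . . . . . . . .
    . . . . . . . . .
    . . . . . . . . .
    . . . . . . . . .
    . . X X X X . . .
    . . . . . . X . .
    . . . . . . . . .
T2:
  degenerate (2·area = 0) — covers nothing
T3:
  2·area = 28
  edge (6, 0)→(14, 10): d=(8,10) inclusive
  edge (14, 10)→(8, 6): d=(-6,-4) inclusive
  edge (8, 6)→(6, 0): d=(-2,-6) inclusive
    (3,1)@(7, 3): e=[14,14,0] → X  [on edge]
    (4,1)@(9, 3): e=[-6,22,12] → .
    (3,2)@(7, 5): e=[30,2,-4] → .
    (4,2)@(9, 5): e=[10,10,8] → X
    (5,2)@(11, 5): e=[-10,18,20] → .
    (4,3)@(9, 7): e=[26,-2,4] → .
    (5,3)@(11, 7): e=[6,6,16] → X
    (6,3)@(13, 7): e=[-14,14,28] → .
    (4,4)@(9, 9): e=[42,-14,0] → .  [on edge]
    (5,4)@(11, 9): e=[22,-6,12] → .
    (6,4)@(13, 9): e=[2,2,24] → X
    (7,4)@(15, 9): e=[-18,10,36] → .
    (5,7)@(11, 15): e=[70,-42,0] → .  [on edge]
  covered (4 px):
    . . . . . . . . .
    . . . X . . . . .
    . . . . X . . . .
    . . . . . X . . .
    . . . . . . X . .
    . . . . . . . . .
    . . . . . . . . .
    . . . . . . . . .
T4:
  2·area = 118  (B↔C swapped to make it positive)
  edge (18, 10)→(5, 7): d=(-13,-3) inclusive
  edge (5, 7)→(14, 0): d=(9,-7) inclusive
  edge (14, 0)→(18, 10): d=(4,10) inclusive
    (6,0)@(13, 1): e=[102,2,14] → X
    (7,0)@(15, 1): e=[108,16,-6] → .
    (5,1)@(11, 3): e=[70,6,42] → X
    (7,1)@(15, 3): e=[82,34,2] → X
    (8,1)@(17, 3): e=[88,48,-18] → .
    (4,2)@(9, 5): e=[38,10,70] → X
    (8,2)@(17, 5): e=[62,66,-10] → .
    (2,3)@(5, 7): e=[0,0,118] → X  [on edge]
    (3,3)@(7, 7): e=[6,14,98] → X
    (8,3)@(17, 7): e=[36,84,-2] → .
    (2,4)@(5, 9): e=[-26,18,126] → .
    (3,4)@(7, 9): e=[-20,32,106] → .
  covered (16 px):
    . . . . . . X . .
    . . . . . X X X .
    . . . . X X X X .
    . . X X X X X X .
    . . . . . . . X X
    . . . . . . . . .
    . . . . . . . . .
    . . . . . . . . .

Answer: [10,8,10]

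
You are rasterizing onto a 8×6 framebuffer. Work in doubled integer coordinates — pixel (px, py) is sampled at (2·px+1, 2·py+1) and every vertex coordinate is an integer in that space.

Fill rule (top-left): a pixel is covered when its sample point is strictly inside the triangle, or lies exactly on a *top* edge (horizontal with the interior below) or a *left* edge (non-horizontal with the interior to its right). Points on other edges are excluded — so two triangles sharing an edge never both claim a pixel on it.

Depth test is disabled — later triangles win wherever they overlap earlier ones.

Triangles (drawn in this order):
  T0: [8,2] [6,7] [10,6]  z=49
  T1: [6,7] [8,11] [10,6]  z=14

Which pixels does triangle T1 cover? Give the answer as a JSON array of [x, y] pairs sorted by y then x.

T0:
  2·area = 18  (B↔C swapped to make it positive)
  edge (8, 2)→(10, 6): d=(2,4) right/bottom  bias=-1
  edge (10, 6)→(6, 7): d=(-4,1) right/bottom  bias=-1
  edge (6, 7)→(8, 2): d=(2,-5) top-left  bias=+0
    (3,2)@(7, 5): e=[10,7,1] → X
    (4,2)@(9, 5): e=[2,5,11] → X
    (5,2)@(11, 5): e=[-6,3,21] → .
    (3,3)@(7, 7): e=[14,-1,5] → .
    (4,3)@(9, 7): e=[6,-3,15] → .
  covered (2 px):
    . . . . . . . .
    . . . . . . . .
    . . . X X . . .
    . . . . . . . .
    . . . . . . . .
    . . . . . . . .
T1:
  2·area = 18  (B↔C swapped to make it positive)
  edge (6, 7)→(10, 6): d=(4,-1) top-left  bias=+0
  edge (10, 6)→(8, 11): d=(-2,5) right/bottom  bias=-1
  edge (8, 11)→(6, 7): d=(-2,-4) top-left  bias=+0
    (1,0)@(3, 1): e=[-27,45,0] → .  [on edge]
    (2,2)@(5, 5): e=[-9,27,0] → .  [on edge]
    (3,3)@(7, 7): e=[1,13,4] → X
    (4,3)@(9, 7): e=[3,3,12] → X
    (5,3)@(11, 7): e=[5,-7,20] → .
    (3,4)@(7, 9): e=[9,9,0] → X  [on edge]
    (4,4)@(9, 9): e=[11,-1,8] → .
    (3,5)@(7, 11): e=[17,5,-4] → .
  covered (3 px):
    . . . . . . . .
    . . . . . . . .
    . . . . . . . .
    . . . X X . . .
    . . . X . . . .
    . . . . . . . .

Result: [[3,3],[4,3],[3,4]]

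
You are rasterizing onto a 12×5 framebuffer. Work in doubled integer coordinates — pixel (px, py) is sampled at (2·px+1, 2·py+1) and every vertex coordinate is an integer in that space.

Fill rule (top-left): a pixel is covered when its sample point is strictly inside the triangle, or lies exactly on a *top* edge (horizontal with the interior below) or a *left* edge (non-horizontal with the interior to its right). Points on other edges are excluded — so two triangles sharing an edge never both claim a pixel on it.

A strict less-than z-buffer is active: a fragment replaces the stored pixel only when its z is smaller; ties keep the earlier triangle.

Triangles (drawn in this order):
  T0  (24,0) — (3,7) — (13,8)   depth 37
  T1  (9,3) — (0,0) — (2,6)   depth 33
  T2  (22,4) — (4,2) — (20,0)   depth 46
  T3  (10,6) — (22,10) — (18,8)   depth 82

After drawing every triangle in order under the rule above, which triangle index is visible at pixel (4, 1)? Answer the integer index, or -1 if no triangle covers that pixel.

T0:
  2·area = 91  (B↔C swapped to make it positive)
  edge (24, 0)→(13, 8): d=(-11,8) right/bottom  bias=-1
  edge (13, 8)→(3, 7): d=(-10,-1) top-left  bias=+0
  edge (3, 7)→(24, 0): d=(21,-7) top-left  bias=+0
    (10,0)@(21, 1): e=[13,78,0] → #  [on edge]
    (11,0)@(23, 1): e=[-3,80,14] → ·
    (7,1)@(15, 3): e=[39,52,0] → #  [on edge]
    (8,1)@(17, 3): e=[23,54,14] → #
    (9,1)@(19, 3): e=[7,56,28] → #
    (10,1)@(21, 3): e=[-9,58,42] → ·
    (4,2)@(9, 5): e=[65,26,0] → #  [on edge]
    (5,2)@(11, 5): e=[49,28,14] → #
    (6,2)@(13, 5): e=[33,30,28] → #
    (9,2)@(19, 5): e=[-15,36,70] → ·
    (1,3)@(3, 7): e=[91,0,0] → #  [on edge]
    (2,3)@(5, 7): e=[75,2,14] → #
    (11,4)@(23, 9): e=[-91,0,182] → ·  [on edge]
  covered (15 px):
    · · · · · · · · · · # ·
    · · · · · · · # # # · ·
    · · · · # # # # # · · ·
    · # # # # # # · · · · ·
    · · · · · · · · · · · ·
T1:
  2·area = 48  (B↔C swapped to make it positive)
  edge (9, 3)→(2, 6): d=(-7,3) right/bottom  bias=-1
  edge (2, 6)→(0, 0): d=(-2,-6) top-left  bias=+0
  edge (0, 0)→(9, 3): d=(9,3) right/bottom  bias=-1
    (0,0)@(1, 1): e=[38,4,6] → #
    (1,0)@(3, 1): e=[32,16,0] → ·  [on edge]
    (0,1)@(1, 3): e=[24,0,24] → #  [on edge]
    (1,1)@(3, 3): e=[18,12,18] → #
    (2,1)@(5, 3): e=[12,24,12] → #
    (3,1)@(7, 3): e=[6,36,6] → #
    (4,1)@(9, 3): e=[0,48,0] → ·  [on edge]
    (0,2)@(1, 5): e=[10,-4,42] → ·
    (1,2)@(3, 5): e=[4,8,36] → #
    (2,2)@(5, 5): e=[-2,20,30] → ·
    (3,2)@(7, 5): e=[-8,32,24] → ·
    (7,2)@(15, 5): e=[-32,80,0] → ·  [on edge]
    (10,3)@(21, 7): e=[-64,112,0] → ·  [on edge]
    (1,4)@(3, 9): e=[-24,0,72] → ·  [on edge]
  covered (6 px):
    # · · · · · · · · · · ·
    # # # # · · · · · · · ·
    · # · · · · · · · · · ·
    · · · · · · · · · · · ·
    · · · · · · · · · · · ·
T2:
  2·area = 68
  edge (22, 4)→(4, 2): d=(-18,-2) top-left  bias=+0
  edge (4, 2)→(20, 0): d=(16,-2) top-left  bias=+0
  edge (20, 0)→(22, 4): d=(2,4) right/bottom  bias=-1
    (6,0)@(13, 1): e=[36,2,30] → #
    (7,0)@(15, 1): e=[40,6,22] → #
    (8,0)@(17, 1): e=[44,10,14] → #
    (9,0)@(19, 1): e=[48,14,6] → #
    (10,0)@(21, 1): e=[52,18,-2] → ·
    (6,1)@(13, 3): e=[0,34,34] → #  [on edge]
    (10,1)@(21, 3): e=[16,50,2] → #
    (11,1)@(23, 3): e=[20,54,-6] → ·
    (6,2)@(13, 5): e=[-36,66,38] → ·
    (7,2)@(15, 5): e=[-32,70,30] → ·
    (8,2)@(17, 5): e=[-28,74,22] → ·
    (9,2)@(19, 5): e=[-24,78,14] → ·
  covered (9 px):
    · · · · · · # # # # · ·
    · · · · · · # # # # # ·
    · · · · · · · · · · · ·
    · · · · · · · · · · · ·
    · · · · · · · · · · · ·
T3:
  2·area = 8  (B↔C swapped to make it positive)
  edge (10, 6)→(18, 8): d=(8,2) right/bottom  bias=-1
  edge (18, 8)→(22, 10): d=(4,2) right/bottom  bias=-1
  edge (22, 10)→(10, 6): d=(-12,-4) top-left  bias=+0
    (0,1)@(1, 3): e=[-6,14,0] → ·  [on edge]
    (3,2)@(7, 5): e=[-2,10,0] → ·  [on edge]
    (6,3)@(13, 7): e=[2,6,0] → #  [on edge]
    (7,3)@(15, 7): e=[-2,2,8] → ·
    (6,4)@(13, 9): e=[18,14,-24] → ·
    (9,4)@(19, 9): e=[6,2,0] → #  [on edge]
    (10,4)@(21, 9): e=[2,-2,8] → ·
  covered (2 px):
    · · · · · · · · · · · ·
    · · · · · · · · · · · ·
    · · · · · · · · · · · ·
    · · · · · · # · · · · ·
    · · · · · · · · · # · ·

Z-buffer (winner per pixel, '.' = empty):
  1 . . . . . 2 2 2 2 0 .
  1 1 1 1 . . 2 0 0 0 2 .
  . 1 . . 0 0 0 0 0 . . .
  . 0 0 0 0 0 0 . . . . .
  . . . . . . . . . 3 . .

Answer: -1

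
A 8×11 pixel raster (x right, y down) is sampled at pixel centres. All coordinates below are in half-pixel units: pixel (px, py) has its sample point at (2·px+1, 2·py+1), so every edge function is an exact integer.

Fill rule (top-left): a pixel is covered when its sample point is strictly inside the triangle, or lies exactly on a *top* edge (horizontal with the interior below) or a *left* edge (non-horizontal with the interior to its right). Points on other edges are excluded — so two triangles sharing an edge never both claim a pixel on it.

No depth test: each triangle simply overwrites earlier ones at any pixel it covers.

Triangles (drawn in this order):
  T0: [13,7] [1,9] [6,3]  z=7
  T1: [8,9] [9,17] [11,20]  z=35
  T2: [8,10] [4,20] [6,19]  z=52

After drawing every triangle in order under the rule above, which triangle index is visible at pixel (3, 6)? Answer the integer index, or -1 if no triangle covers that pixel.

T0:
  2·area = 62
  edge (13, 7)→(1, 9): d=(-12,2) right/bottom  bias=-1
  edge (1, 9)→(6, 3): d=(5,-6) top-left  bias=+0
  edge (6, 3)→(13, 7): d=(7,4) right/bottom  bias=-1
    (2,2)@(5, 5): e=[40,4,18] → #
    (3,2)@(7, 5): e=[36,16,10] → #
    (4,2)@(9, 5): e=[32,28,2] → #
    (5,2)@(11, 5): e=[28,40,-6] → ·
    (1,3)@(3, 7): e=[20,2,40] → #
    (5,3)@(11, 7): e=[4,50,8] → #
    (6,3)@(13, 7): e=[0,62,0] → ·  [on edge]
    (0,4)@(1, 9): e=[0,0,62] → ·  [on edge]
    (1,4)@(3, 9): e=[-4,12,54] → ·
    (2,4)@(5, 9): e=[-8,24,46] → ·
    (3,4)@(7, 9): e=[-12,36,38] → ·
    (4,4)@(9, 9): e=[-16,48,30] → ·
  covered (8 px):
    · · · · · · · ·
    · · · · · · · ·
    · · # # # · · ·
    · # # # # # · ·
    · · · · · · · ·
    · · · · · · · ·
    · · · · · · · ·
    · · · · · · · ·
    · · · · · · · ·
    · · · · · · · ·
    · · · · · · · ·
T1:
  2·area = 13  (B↔C swapped to make it positive)
  edge (8, 9)→(11, 20): d=(3,11) right/bottom  bias=-1
  edge (11, 20)→(9, 17): d=(-2,-3) top-left  bias=+0
  edge (9, 17)→(8, 9): d=(-1,-8) top-left  bias=+0
    (3,0)@(7, 1): e=[-13,26,0] → ·  [on edge]
    (0,2)@(1, 5): e=[65,0,-52] → ·  [on edge]
    (2,5)@(5, 11): e=[39,0,-26] → ·  [on edge]
    (4,6)@(9, 13): e=[1,8,4] → #
    (5,6)@(11, 13): e=[-21,14,20] → ·
    (4,7)@(9, 15): e=[7,4,2] → #
    (5,7)@(11, 15): e=[-15,10,18] → ·
    (4,8)@(9, 17): e=[13,0,0] → #  [on edge]
    (5,8)@(11, 17): e=[-9,6,16] → ·
    (4,9)@(9, 19): e=[19,-4,-2] → ·
  covered (3 px):
    · · · · · · · ·
    · · · · · · · ·
    · · · · · · · ·
    · · · · · · · ·
    · · · · · · · ·
    · · · · · · · ·
    · · · · # · · ·
    · · · · # · · ·
    · · · · # · · ·
    · · · · · · · ·
    · · · · · · · ·
T2:
  2·area = 16  (B↔C swapped to make it positive)
  edge (8, 10)→(6, 19): d=(-2,9) right/bottom  bias=-1
  edge (6, 19)→(4, 20): d=(-2,1) right/bottom  bias=-1
  edge (4, 20)→(8, 10): d=(4,-10) top-left  bias=+0
    (3,6)@(7, 13): e=[3,11,2] → #
    (4,6)@(9, 13): e=[-15,9,22] → ·
    (3,7)@(7, 15): e=[-1,7,10] → ·
    (2,9)@(5, 19): e=[9,1,6] → #
    (3,9)@(7, 19): e=[-9,-1,26] → ·
    (2,10)@(5, 21): e=[5,-3,14] → ·
  covered (2 px):
    · · · · · · · ·
    · · · · · · · ·
    · · · · · · · ·
    · · · · · · · ·
    · · · · · · · ·
    · · · · · · · ·
    · · · # · · · ·
    · · · · · · · ·
    · · · · · · · ·
    · · # · · · · ·
    · · · · · · · ·

Z-buffer (winner per pixel, '.' = empty):
  . . . . . . . .
  . . . . . . . .
  . . 0 0 0 . . .
  . 0 0 0 0 0 . .
  . . . . . . . .
  . . . . . . . .
  . . . 2 1 . . .
  . . . . 1 . . .
  . . . . 1 . . .
  . . 2 . . . . .
  . . . . . . . .

Answer: 2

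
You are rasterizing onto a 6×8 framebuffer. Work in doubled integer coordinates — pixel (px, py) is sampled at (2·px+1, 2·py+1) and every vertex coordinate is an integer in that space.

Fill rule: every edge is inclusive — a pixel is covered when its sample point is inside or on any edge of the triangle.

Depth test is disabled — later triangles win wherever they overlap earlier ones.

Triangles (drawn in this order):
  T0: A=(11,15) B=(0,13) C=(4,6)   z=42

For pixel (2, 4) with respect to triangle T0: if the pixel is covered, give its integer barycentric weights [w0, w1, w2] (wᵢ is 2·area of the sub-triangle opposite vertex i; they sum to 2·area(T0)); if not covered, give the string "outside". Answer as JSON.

T0:
  2·area = 85
  edge (11, 15)→(0, 13): d=(-11,-2) inclusive
  edge (0, 13)→(4, 6): d=(4,-7) inclusive
  edge (4, 6)→(11, 15): d=(7,9) inclusive
    (1,4)@(3, 9): e=[50,5,30] → X
    (2,4)@(5, 9): e=[54,19,12] → X
    (3,4)@(7, 9): e=[58,33,-6] → .
    (1,5)@(3, 11): e=[28,13,44] → X
    (3,5)@(7, 11): e=[36,41,8] → X
    (4,5)@(9, 11): e=[40,55,-10] → .
    (0,6)@(1, 13): e=[2,7,76] → X
    (4,6)@(9, 13): e=[18,63,4] → X
    (5,6)@(11, 13): e=[22,77,-14] → .
    (0,7)@(1, 15): e=[-20,15,90] → .
    (1,7)@(3, 15): e=[-16,29,72] → .
    (2,7)@(5, 15): e=[-12,43,54] → .
    (5,7)@(11, 15): e=[0,85,0] → X  [on edge]
  covered (11 px):
    . . . . . .
    . . . . . .
    . . . . . .
    . . . . . .
    . X X . . .
    . X X X . .
    X X X X X .
    . . . . . X

Result: [19,12,54]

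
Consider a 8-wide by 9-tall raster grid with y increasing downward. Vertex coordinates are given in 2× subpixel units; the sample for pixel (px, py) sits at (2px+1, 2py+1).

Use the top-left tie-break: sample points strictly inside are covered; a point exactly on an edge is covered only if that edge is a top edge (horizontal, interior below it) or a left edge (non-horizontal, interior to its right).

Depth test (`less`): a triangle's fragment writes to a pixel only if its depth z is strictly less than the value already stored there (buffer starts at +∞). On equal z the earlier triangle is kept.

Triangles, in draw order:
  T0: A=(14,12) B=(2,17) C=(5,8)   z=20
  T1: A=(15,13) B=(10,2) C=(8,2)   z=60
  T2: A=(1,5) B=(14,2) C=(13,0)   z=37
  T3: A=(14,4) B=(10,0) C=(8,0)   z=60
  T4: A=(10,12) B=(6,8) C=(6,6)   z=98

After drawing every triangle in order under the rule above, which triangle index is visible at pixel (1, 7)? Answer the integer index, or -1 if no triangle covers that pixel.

T0:
  2·area = 93
  edge (14, 12)→(2, 17): d=(-12,5) right/bottom  bias=-1
  edge (2, 17)→(5, 8): d=(3,-9) top-left  bias=+0
  edge (5, 8)→(14, 12): d=(9,4) right/bottom  bias=-1
    (2,4)@(5, 9): e=[81,3,9] → #
    (3,4)@(7, 9): e=[71,21,1] → #
    (4,4)@(9, 9): e=[61,39,-7] → ·
    (2,5)@(5, 11): e=[57,9,27] → #
    (4,5)@(9, 11): e=[37,45,11] → #
    (5,5)@(11, 11): e=[27,63,3] → #
    (6,5)@(13, 11): e=[17,81,-5] → ·
    (2,6)@(5, 13): e=[33,15,45] → #
    (6,6)@(13, 13): e=[-7,87,13] → ·
    (1,7)@(3, 15): e=[19,3,71] → #
    (3,7)@(7, 15): e=[-1,39,55] → ·
    (4,7)@(9, 15): e=[-11,57,47] → ·
  covered (12 px):
    · · · · · · · ·
    · · · · · · · ·
    · · · · · · · ·
    · · · · · · · ·
    · · # # · · · ·
    · · # # # # · ·
    · · # # # # · ·
    · # # · · · · ·
    · · · · · · · ·
T1:
  2·area = 22  (B↔C swapped to make it positive)
  edge (15, 13)→(8, 2): d=(-7,-11) top-left  bias=+0
  edge (8, 2)→(10, 2): d=(2,0) top-left  bias=+0
  edge (10, 2)→(15, 13): d=(5,11) right/bottom  bias=-1
    (4,1)@(9, 3): e=[4,2,16] → #
    (5,1)@(11, 3): e=[26,2,-6] → ·
    (4,2)@(9, 5): e=[-10,6,26] → ·
    (5,2)@(11, 5): e=[12,6,4] → #
    (6,2)@(13, 5): e=[34,6,-18] → ·
    (5,3)@(11, 7): e=[-2,10,14] → ·
    (6,4)@(13, 9): e=[6,14,2] → #
    (7,4)@(15, 9): e=[28,14,-20] → ·
    (6,5)@(13, 11): e=[-8,18,12] → ·
    (7,6)@(15, 13): e=[0,22,0] → ·  [on edge]
  covered (3 px):
    · · · · · · · ·
    · · · · # · · ·
    · · · · · # · ·
    · · · · · · · ·
    · · · · · · # ·
    · · · · · · · ·
    · · · · · · · ·
    · · · · · · · ·
    · · · · · · · ·
T2:
  2·area = 29  (B↔C swapped to make it positive)
  edge (1, 5)→(13, 0): d=(12,-5) top-left  bias=+0
  edge (13, 0)→(14, 2): d=(1,2) right/bottom  bias=-1
  edge (14, 2)→(1, 5): d=(-13,3) right/bottom  bias=-1
    (5,0)@(11, 1): e=[2,5,22] → #
    (6,0)@(13, 1): e=[12,1,16] → #
    (7,0)@(15, 1): e=[22,-3,10] → ·
    (3,1)@(7, 3): e=[6,15,8] → #
    (4,1)@(9, 3): e=[16,11,2] → #
    (5,1)@(11, 3): e=[26,7,-4] → ·
    (6,1)@(13, 3): e=[36,3,-10] → ·
    (0,2)@(1, 5): e=[0,29,0] → ·  [on edge]
    (3,2)@(7, 5): e=[30,17,-18] → ·
    (4,2)@(9, 5): e=[40,13,-24] → ·
  covered (4 px):
    · · · · · # # ·
    · · · # # · · ·
    · · · · · · · ·
    · · · · · · · ·
    · · · · · · · ·
    · · · · · · · ·
    · · · · · · · ·
    · · · · · · · ·
    · · · · · · · ·
T3:
  2·area = 8  (B↔C swapped to make it positive)
  edge (14, 4)→(8, 0): d=(-6,-4) top-left  bias=+0
  edge (8, 0)→(10, 0): d=(2,0) top-left  bias=+0
  edge (10, 0)→(14, 4): d=(4,4) right/bottom  bias=-1
    (5,0)@(11, 1): e=[6,2,0] → ·  [on edge]
    (6,1)@(13, 3): e=[2,6,0] → ·  [on edge]
    (7,2)@(15, 5): e=[-2,10,0] → ·  [on edge]
  covered (0 px):
    · · · · · · · ·
    · · · · · · · ·
    · · · · · · · ·
    · · · · · · · ·
    · · · · · · · ·
    · · · · · · · ·
    · · · · · · · ·
    · · · · · · · ·
    · · · · · · · ·
T4:
  2·area = 8
  edge (10, 12)→(6, 8): d=(-4,-4) top-left  bias=+0
  edge (6, 8)→(6, 6): d=(0,-2) top-left  bias=+0
  edge (6, 6)→(10, 12): d=(4,6) right/bottom  bias=-1
    (0,1)@(1, 3): e=[0,-10,18] → ·  [on edge]
    (1,2)@(3, 5): e=[0,-6,14] → ·  [on edge]
    (2,3)@(5, 7): e=[0,-2,10] → ·  [on edge]
    (3,4)@(7, 9): e=[0,2,6] → #  [on edge]
    (4,4)@(9, 9): e=[8,6,-6] → ·
    (3,5)@(7, 11): e=[-8,2,14] → ·
    (4,5)@(9, 11): e=[0,6,2] → #  [on edge]
    (5,5)@(11, 11): e=[8,10,-10] → ·
    (4,6)@(9, 13): e=[-8,6,10] → ·
    (5,6)@(11, 13): e=[0,10,-2] → ·  [on edge]
    (6,7)@(13, 15): e=[0,14,-6] → ·  [on edge]
    (7,8)@(15, 17): e=[0,18,-10] → ·  [on edge]
  covered (2 px):
    · · · · · · · ·
    · · · · · · · ·
    · · · · · · · ·
    · · · · · · · ·
    · · · # · · · ·
    · · · · # · · ·
    · · · · · · · ·
    · · · · · · · ·
    · · · · · · · ·

Z-buffer (winner per pixel, '.' = empty):
  . . . . . 2 2 .
  . . . 2 2 . . .
  . . . . . 1 . .
  . . . . . . . .
  . . 0 0 . . 1 .
  . . 0 0 0 0 . .
  . . 0 0 0 0 . .
  . 0 0 . . . . .
  . . . . . . . .

Answer: 0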